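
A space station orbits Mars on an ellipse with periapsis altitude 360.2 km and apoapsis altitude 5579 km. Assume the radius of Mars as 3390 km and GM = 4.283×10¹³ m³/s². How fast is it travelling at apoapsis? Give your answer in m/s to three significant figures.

v ≈ 1680 m/s

r_p = 3390 + 360.2 = 3750.2 km = 3.7502×10⁶ m.
r_a = 3390 + 5579 = 8969.0 km = 8.9690×10⁶ m.
Semi-major axis a = (r_p + r_a)/2 = 6359.6 km = 6.360×10⁶ m.
Vis-viva: v² = μ(2/r − 1/a) = 4.283×10¹³ × (2.230×10⁻⁷ − 1.572×10⁻⁷) = 2.816×10⁶ m²/s².
v = 1678 m/s.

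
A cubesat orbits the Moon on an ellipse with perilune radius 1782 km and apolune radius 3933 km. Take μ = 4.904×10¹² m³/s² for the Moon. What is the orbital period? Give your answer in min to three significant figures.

T ≈ 228 min

Semi-major axis a = (r_p + r_a)/2 = (1782.0 + 3933.0)/2 = 2857.5 km = 2.858×10⁶ m.
By Kepler's third law T = 2π√(a³/μ) = 2π × 2.181×10³ = 1.371×10⁴ s.
= 228.4 min.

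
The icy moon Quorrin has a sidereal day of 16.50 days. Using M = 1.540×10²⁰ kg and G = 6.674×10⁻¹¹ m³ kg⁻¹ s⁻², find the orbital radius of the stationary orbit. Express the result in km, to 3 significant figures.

μ = GM = 6.674×10⁻¹¹ × 1.540×10²⁰ = 1.028×10¹⁰ m³/s².
T = 16.50 days = 1.426×10⁶ s.
A synchronous orbit has period T, so by Kepler's third law a = (μT²/4π²)^(1/3).
μT²/4π² = 1.028×10¹⁰ × (1.426×10⁶)² / 39.48 = 5.291×10²⁰ m³.
a = 8.088×10⁶ m = 8088.1 km.

r_sync ≈ 8090 km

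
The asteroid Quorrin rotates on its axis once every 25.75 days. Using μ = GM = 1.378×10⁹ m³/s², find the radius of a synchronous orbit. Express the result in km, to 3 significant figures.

r_sync ≈ 5570 km

T = 25.75 days = 2.225×10⁶ s.
A synchronous orbit has period T, so by Kepler's third law a = (μT²/4π²)^(1/3).
μT²/4π² = 1.378×10⁹ × (2.225×10⁶)² / 39.48 = 1.728×10²⁰ m³.
a = 5.570×10⁶ m = 5569.6 km.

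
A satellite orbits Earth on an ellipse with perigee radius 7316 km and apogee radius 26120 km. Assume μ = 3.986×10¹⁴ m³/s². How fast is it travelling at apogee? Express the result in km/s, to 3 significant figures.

Semi-major axis a = (r_p + r_a)/2 = 16718 km = 1.672×10⁷ m.
Vis-viva: v² = μ(2/r − 1/a) = 3.986×10¹⁴ × (7.657×10⁻⁸ − 5.982×10⁻⁸) = 6.678×10⁶ m²/s².
v = 2584 m/s = 2.584 km/s.

v ≈ 2.58 km/s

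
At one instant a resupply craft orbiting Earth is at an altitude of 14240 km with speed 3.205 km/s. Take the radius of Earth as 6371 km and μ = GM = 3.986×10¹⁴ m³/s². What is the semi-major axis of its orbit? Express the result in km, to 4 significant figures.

r = 6371 + 14240 = 20611 km = 2.061×10⁷ m.
Specific orbital energy ε = v²/2 − μ/r = (3205)²/2 − 3.986×10¹⁴/2.061×10⁷ = -1.420×10⁷ J/kg.
Since ε = −μ/(2a), a = −μ/(2ε) = 1.403×10⁷ m = 14032 km.

a ≈ 14030 km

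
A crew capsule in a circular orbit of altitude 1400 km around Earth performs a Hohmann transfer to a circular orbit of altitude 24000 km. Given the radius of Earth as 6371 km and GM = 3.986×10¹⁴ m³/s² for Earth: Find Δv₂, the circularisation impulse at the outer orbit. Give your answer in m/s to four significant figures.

r₁ = 6371 + 1400 = 7771.0 km = 7.7710×10⁶ m.
r₂ = 6371 + 24000 = 30371 km = 3.0371×10⁷ m.
Transfer ellipse a_t = (r₁ + r₂)/2 = 1.907×10⁷ m.
At r₁: circular v_c1 = √(μ/r₁) = 7162 m/s; transfer-perigee v_p = √[μ(2/r₁ − 1/a_t)] = 9038 m/s.
At r₂: circular v_c2 = √(μ/r₂) = 3623 m/s; transfer-apogee v_a = √[μ(2/r₂ − 1/a_t)] = 2313 m/s.
Δv₂ = v_c2 − v_a = 1310 m/s.

Δv ≈ 1310 m/s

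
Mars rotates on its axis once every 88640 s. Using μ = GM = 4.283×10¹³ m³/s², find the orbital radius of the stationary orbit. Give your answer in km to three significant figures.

r_sync ≈ 20400 km

A synchronous orbit has period T, so by Kepler's third law a = (μT²/4π²)^(1/3).
μT²/4π² = 4.283×10¹³ × (8.864×10⁴)² / 39.48 = 8.524×10²¹ m³.
a = 2.043×10⁷ m = 20428 km.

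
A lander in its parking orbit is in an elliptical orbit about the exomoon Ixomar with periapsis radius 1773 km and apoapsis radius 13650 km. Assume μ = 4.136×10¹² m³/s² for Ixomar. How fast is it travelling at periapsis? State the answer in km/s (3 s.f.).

v ≈ 2.03 km/s

Semi-major axis a = (r_p + r_a)/2 = 7711.5 km = 7.712×10⁶ m.
Vis-viva: v² = μ(2/r − 1/a) = 4.136×10¹² × (1.128×10⁻⁶ − 1.297×10⁻⁷) = 4.129×10⁶ m²/s².
v = 2032 m/s = 2.032 km/s.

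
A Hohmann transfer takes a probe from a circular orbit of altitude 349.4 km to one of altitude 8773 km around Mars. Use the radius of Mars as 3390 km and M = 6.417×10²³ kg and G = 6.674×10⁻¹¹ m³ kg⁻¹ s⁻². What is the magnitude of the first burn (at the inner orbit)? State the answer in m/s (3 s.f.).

Δv ≈ 801 m/s

μ = GM = 6.674×10⁻¹¹ × 6.417×10²³ = 4.283×10¹³ m³/s².
r₁ = 3390 + 349.4 = 3739.4 km = 3.7394×10⁶ m.
r₂ = 3390 + 8773 = 12163 km = 1.2163×10⁷ m.
Transfer ellipse a_t = (r₁ + r₂)/2 = 7.951×10⁶ m.
At r₁: circular v_c1 = √(μ/r₁) = 3384 m/s; transfer-periapsis v_p = √[μ(2/r₁ − 1/a_t)] = 4186 m/s.
Δv₁ = v_p − v_c1 = 801.4 m/s.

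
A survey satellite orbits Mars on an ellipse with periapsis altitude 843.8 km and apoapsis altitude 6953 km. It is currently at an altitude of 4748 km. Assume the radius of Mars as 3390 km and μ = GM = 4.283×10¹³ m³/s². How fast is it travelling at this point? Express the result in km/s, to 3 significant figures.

r_p = 3390 + 843.8 = 4233.8 km = 4.2338×10⁶ m.
r_a = 3390 + 6953 = 10343 km = 1.0343×10⁷ m.
r = 3390 + 4748 = 8138.0 km = 8.138×10⁶ m.
Semi-major axis a = (r_p + r_a)/2 = 7288.4 km = 7.288×10⁶ m.
Vis-viva: v² = μ(2/r − 1/a) = 4.283×10¹³ × (2.458×10⁻⁷ − 1.372×10⁻⁷) = 4.649×10⁶ m²/s².
v = 2156 m/s = 2.156 km/s.

v ≈ 2.16 km/s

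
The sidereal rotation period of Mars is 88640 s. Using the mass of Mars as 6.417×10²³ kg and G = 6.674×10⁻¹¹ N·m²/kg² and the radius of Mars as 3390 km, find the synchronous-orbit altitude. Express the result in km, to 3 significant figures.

h_sync ≈ 17000 km

μ = GM = 6.674×10⁻¹¹ × 6.417×10²³ = 4.283×10¹³ m³/s².
A synchronous orbit has period T, so by Kepler's third law a = (μT²/4π²)^(1/3).
μT²/4π² = 4.283×10¹³ × (8.864×10⁴)² / 39.48 = 8.524×10²¹ m³.
a = 2.043×10⁷ m = 20427 km.
Altitude h = a − R = 20427 − 3390 = 17037 km.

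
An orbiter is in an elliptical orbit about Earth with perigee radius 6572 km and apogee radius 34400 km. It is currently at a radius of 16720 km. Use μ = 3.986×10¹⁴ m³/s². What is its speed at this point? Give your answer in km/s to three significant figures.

Semi-major axis a = (r_p + r_a)/2 = 20486 km = 2.049×10⁷ m.
Vis-viva: v² = μ(2/r − 1/a) = 3.986×10¹⁴ × (1.196×10⁻⁷ − 4.881×10⁻⁸) = 2.822×10⁷ m²/s².
v = 5312 m/s = 5.312 km/s.

v ≈ 5.31 km/s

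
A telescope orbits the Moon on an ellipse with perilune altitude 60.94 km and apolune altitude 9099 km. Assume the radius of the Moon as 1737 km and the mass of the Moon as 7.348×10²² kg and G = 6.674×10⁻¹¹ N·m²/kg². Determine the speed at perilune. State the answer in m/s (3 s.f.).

v ≈ 2160 m/s

μ = GM = 6.674×10⁻¹¹ × 7.348×10²² = 4.904×10¹² m³/s².
r_p = 1737 + 60.94 = 1797.9 km = 1.7979×10⁶ m.
r_a = 1737 + 9099 = 10836 km = 1.0836×10⁷ m.
Semi-major axis a = (r_p + r_a)/2 = 6317.0 km = 6.317×10⁶ m.
Vis-viva: v² = μ(2/r − 1/a) = 4.904×10¹² × (1.112×10⁻⁶ − 1.583×10⁻⁷) = 4.679×10⁶ m²/s².
v = 2163 m/s.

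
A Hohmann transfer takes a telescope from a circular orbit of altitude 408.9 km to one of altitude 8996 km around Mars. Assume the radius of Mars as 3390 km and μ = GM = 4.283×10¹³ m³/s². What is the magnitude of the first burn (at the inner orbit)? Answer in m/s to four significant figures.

Δv ≈ 796.3 m/s

r₁ = 3390 + 408.9 = 3798.9 km = 3.7989×10⁶ m.
r₂ = 3390 + 8996 = 12386 km = 1.2386×10⁷ m.
Transfer ellipse a_t = (r₁ + r₂)/2 = 8.092×10⁶ m.
At r₁: circular v_c1 = √(μ/r₁) = 3358 m/s; transfer-periapsis v_p = √[μ(2/r₁ − 1/a_t)] = 4154 m/s.
Δv₁ = v_p − v_c1 = 796.3 m/s.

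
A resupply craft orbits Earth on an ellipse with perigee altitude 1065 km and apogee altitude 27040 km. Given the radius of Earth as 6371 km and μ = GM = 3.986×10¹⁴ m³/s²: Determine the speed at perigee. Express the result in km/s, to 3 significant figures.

v ≈ 9.36 km/s

r_p = 6371 + 1065 = 7436.0 km = 7.4360×10⁶ m.
r_a = 6371 + 27040 = 33411 km = 3.3411×10⁷ m.
Semi-major axis a = (r_p + r_a)/2 = 20424 km = 2.042×10⁷ m.
Vis-viva: v² = μ(2/r − 1/a) = 3.986×10¹⁴ × (2.690×10⁻⁷ − 4.896×10⁻⁸) = 8.769×10⁷ m²/s².
v = 9364 m/s = 9.364 km/s.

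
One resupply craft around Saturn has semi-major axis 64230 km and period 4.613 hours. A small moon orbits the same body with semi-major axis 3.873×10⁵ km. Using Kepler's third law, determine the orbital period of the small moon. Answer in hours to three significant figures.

Kepler's third law: T² ∝ a³, so T₂ = T₁ (a₂/a₁)^(3/2).
a₂/a₁ = 6.030, (a₂/a₁)^(3/2) = 14.81.
T₂ = 4.613 × 14.81 = 68.30 hours.

T₂ ≈ 68.3 hours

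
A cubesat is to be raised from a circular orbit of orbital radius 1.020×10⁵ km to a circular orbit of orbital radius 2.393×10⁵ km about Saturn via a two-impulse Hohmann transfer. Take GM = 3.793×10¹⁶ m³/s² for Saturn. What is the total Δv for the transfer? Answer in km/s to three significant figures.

r₁ = 1.020×10⁵ km = 1.020×10⁸ m.
r₂ = 2.393×10⁵ km = 2.393×10⁸ m.
Transfer ellipse a_t = (r₁ + r₂)/2 = 1.706×10⁸ m.
At r₁: circular v_c1 = √(μ/r₁) = 19280 m/s; transfer-perikrone v_p = √[μ(2/r₁ − 1/a_t)] = 22840 m/s.
Δv₁ = v_p − v_c1 = 3552 m/s.
At r₂: circular v_c2 = √(μ/r₂) = 12590 m/s; transfer-apokrone v_a = √[μ(2/r₂ − 1/a_t)] = 9733 m/s.
Δv₂ = v_c2 − v_a = 2856 m/s.
Total Δv = Δv₁ + Δv₂ = 6408 m/s = 6.408 km/s.

Δv_total ≈ 6.41 km/s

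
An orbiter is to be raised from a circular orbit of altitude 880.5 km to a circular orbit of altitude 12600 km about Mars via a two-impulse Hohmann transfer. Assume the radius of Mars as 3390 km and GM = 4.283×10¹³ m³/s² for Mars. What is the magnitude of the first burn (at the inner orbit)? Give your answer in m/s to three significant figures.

Δv ≈ 812 m/s

r₁ = 3390 + 880.5 = 4270.5 km = 4.2705×10⁶ m.
r₂ = 3390 + 12600 = 15990 km = 1.5990×10⁷ m.
Transfer ellipse a_t = (r₁ + r₂)/2 = 1.013×10⁷ m.
At r₁: circular v_c1 = √(μ/r₁) = 3167 m/s; transfer-periapsis v_p = √[μ(2/r₁ − 1/a_t)] = 3979 m/s.
Δv₁ = v_p − v_c1 = 811.9 m/s.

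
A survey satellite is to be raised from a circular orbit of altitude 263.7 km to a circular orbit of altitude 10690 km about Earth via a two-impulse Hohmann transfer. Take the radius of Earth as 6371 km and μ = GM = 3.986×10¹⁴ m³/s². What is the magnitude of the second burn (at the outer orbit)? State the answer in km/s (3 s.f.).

r₁ = 6371 + 263.7 = 6634.7 km = 6.6347×10⁶ m.
r₂ = 6371 + 10690 = 17061 km = 1.7061×10⁷ m.
Transfer ellipse a_t = (r₁ + r₂)/2 = 1.185×10⁷ m.
At r₁: circular v_c1 = √(μ/r₁) = 7751 m/s; transfer-perigee v_p = √[μ(2/r₁ − 1/a_t)] = 9301 m/s.
At r₂: circular v_c2 = √(μ/r₂) = 4834 m/s; transfer-apogee v_a = √[μ(2/r₂ − 1/a_t)] = 3617 m/s.
Δv₂ = v_c2 − v_a = 1216 m/s.
= 1.216 km/s.

Δv ≈ 1.22 km/s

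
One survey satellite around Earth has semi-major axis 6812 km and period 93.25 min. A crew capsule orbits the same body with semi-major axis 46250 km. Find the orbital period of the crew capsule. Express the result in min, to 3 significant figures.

T₂ ≈ 1650 min

Kepler's third law: T² ∝ a³, so T₂ = T₁ (a₂/a₁)^(3/2).
a₂/a₁ = 6.789, (a₂/a₁)^(3/2) = 17.69.
T₂ = 93.25 × 17.69 = 1650 min.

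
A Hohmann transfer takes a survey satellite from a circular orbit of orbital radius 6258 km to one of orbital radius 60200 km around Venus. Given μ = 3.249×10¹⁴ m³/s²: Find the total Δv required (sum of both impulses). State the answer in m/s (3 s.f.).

Δv_total ≈ 3810 m/s

r₁ = 6258 km = 6.258×10⁶ m.
r₂ = 60200 km = 6.020×10⁷ m.
Transfer ellipse a_t = (r₁ + r₂)/2 = 3.323×10⁷ m.
At r₁: circular v_c1 = √(μ/r₁) = 7205 m/s; transfer-periapsis v_p = √[μ(2/r₁ − 1/a_t)] = 9698 m/s.
Δv₁ = v_p − v_c1 = 2493 m/s.
At r₂: circular v_c2 = √(μ/r₂) = 2323 m/s; transfer-apoapsis v_a = √[μ(2/r₂ − 1/a_t)] = 1008 m/s.
Δv₂ = v_c2 − v_a = 1315 m/s.
Total Δv = Δv₁ + Δv₂ = 3808 m/s.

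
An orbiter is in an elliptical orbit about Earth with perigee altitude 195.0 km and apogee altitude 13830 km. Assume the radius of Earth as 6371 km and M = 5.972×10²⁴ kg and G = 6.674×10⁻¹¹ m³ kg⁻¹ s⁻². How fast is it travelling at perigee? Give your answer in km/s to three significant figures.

v ≈ 9.57 km/s

μ = GM = 6.674×10⁻¹¹ × 5.972×10²⁴ = 3.986×10¹⁴ m³/s².
r_p = 6371 + 195.0 = 6566.0 km = 6.5660×10⁶ m.
r_a = 6371 + 13830 = 20201 km = 2.0201×10⁷ m.
Semi-major axis a = (r_p + r_a)/2 = 13384 km = 1.338×10⁷ m.
Vis-viva: v² = μ(2/r − 1/a) = 3.986×10¹⁴ × (3.046×10⁻⁷ − 7.472×10⁻⁸) = 9.162×10⁷ m²/s².
v = 9572 m/s = 9.572 km/s.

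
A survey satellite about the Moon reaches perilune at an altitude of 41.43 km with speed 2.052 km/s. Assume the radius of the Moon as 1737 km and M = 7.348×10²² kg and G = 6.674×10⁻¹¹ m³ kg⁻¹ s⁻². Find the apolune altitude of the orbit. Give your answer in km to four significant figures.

apolune altitude ≈ 4004 km

μ = GM = 6.674×10⁻¹¹ × 7.348×10²² = 4.904×10¹² m³/s².
r_p = 1737 + 41.43 = 1778.4 km = 1.778×10⁶ m.
Specific energy ε = v²/2 − μ/r = -6.522×10⁵ J/kg, so a = −μ/(2ε) = 3.760×10⁶ m.
The apsides satisfy r_p + r_a = 2a, so the apolune radius is 2a − r_p = 5.741×10⁶ m = 5741.2 km.
Apolune altitude = 5741.2 − 1737 = 4004.2 km.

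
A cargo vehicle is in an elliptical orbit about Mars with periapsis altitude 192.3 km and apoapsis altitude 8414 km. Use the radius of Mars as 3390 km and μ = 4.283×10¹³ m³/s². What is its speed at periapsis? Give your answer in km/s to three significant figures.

r_p = 3390 + 192.3 = 3582.3 km = 3.5823×10⁶ m.
r_a = 3390 + 8414 = 11804 km = 1.1804×10⁷ m.
Semi-major axis a = (r_p + r_a)/2 = 7693.1 km = 7.693×10⁶ m.
Vis-viva: v² = μ(2/r − 1/a) = 4.283×10¹³ × (5.583×10⁻⁷ − 1.300×10⁻⁷) = 1.834×10⁷ m²/s².
v = 4283 m/s = 4.283 km/s.

v ≈ 4.28 km/s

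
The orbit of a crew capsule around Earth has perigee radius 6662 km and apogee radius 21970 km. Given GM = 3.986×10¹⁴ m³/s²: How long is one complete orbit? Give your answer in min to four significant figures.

T ≈ 284.1 min

Semi-major axis a = (r_p + r_a)/2 = (6662.0 + 21970)/2 = 14316 km = 1.432×10⁷ m.
By Kepler's third law T = 2π√(a³/μ) = 2π × 2.713×10³ = 1.705×10⁴ s.
= 284.1 min.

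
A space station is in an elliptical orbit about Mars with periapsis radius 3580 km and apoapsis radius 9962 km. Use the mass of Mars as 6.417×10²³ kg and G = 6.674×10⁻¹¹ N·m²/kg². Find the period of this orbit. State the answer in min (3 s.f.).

μ = GM = 6.674×10⁻¹¹ × 6.417×10²³ = 4.283×10¹³ m³/s².
Semi-major axis a = (r_p + r_a)/2 = (3580.0 + 9962.0)/2 = 6771.0 km = 6.771×10⁶ m.
By Kepler's third law T = 2π√(a³/μ) = 2π × 2.692×10³ = 1.692×10⁴ s.
= 281.9 min.

T ≈ 282 min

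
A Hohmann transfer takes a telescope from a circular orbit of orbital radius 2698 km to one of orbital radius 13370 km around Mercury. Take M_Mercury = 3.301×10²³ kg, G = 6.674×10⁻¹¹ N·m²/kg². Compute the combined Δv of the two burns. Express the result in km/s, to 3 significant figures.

μ = GM = 6.674×10⁻¹¹ × 3.301×10²³ = 2.203×10¹³ m³/s².
r₁ = 2698 km = 2.698×10⁶ m.
r₂ = 13370 km = 1.337×10⁷ m.
Transfer ellipse a_t = (r₁ + r₂)/2 = 8.034×10⁶ m.
At r₁: circular v_c1 = √(μ/r₁) = 2858 m/s; transfer-periherm v_p = √[μ(2/r₁ − 1/a_t)] = 3686 m/s.
Δv₁ = v_p − v_c1 = 828.8 m/s.
At r₂: circular v_c2 = √(μ/r₂) = 1284 m/s; transfer-apoherm v_a = √[μ(2/r₂ − 1/a_t)] = 743.9 m/s.
Δv₂ = v_c2 − v_a = 539.8 m/s.
Total Δv = Δv₁ + Δv₂ = 1369 m/s = 1.369 km/s.

Δv_total ≈ 1.37 km/s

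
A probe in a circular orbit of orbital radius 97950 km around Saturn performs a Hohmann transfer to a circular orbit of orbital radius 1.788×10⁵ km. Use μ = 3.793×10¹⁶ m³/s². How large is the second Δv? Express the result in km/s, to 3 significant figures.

Δv ≈ 2.31 km/s

r₁ = 97950 km = 9.795×10⁷ m.
r₂ = 1.788×10⁵ km = 1.788×10⁸ m.
Transfer ellipse a_t = (r₁ + r₂)/2 = 1.384×10⁸ m.
At r₁: circular v_c1 = √(μ/r₁) = 19680 m/s; transfer-perikrone v_p = √[μ(2/r₁ − 1/a_t)] = 22370 m/s.
At r₂: circular v_c2 = √(μ/r₂) = 14560 m/s; transfer-apokrone v_a = √[μ(2/r₂ − 1/a_t)] = 12250 m/s.
Δv₂ = v_c2 − v_a = 2311 m/s.
= 2.311 km/s.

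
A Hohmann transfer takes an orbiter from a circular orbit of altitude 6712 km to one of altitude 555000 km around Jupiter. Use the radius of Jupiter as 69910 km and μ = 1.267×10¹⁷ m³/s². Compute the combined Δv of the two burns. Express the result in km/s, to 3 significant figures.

r₁ = 69910 + 6712 = 76622 km = 7.6622×10⁷ m.
r₂ = 69910 + 555000 = 624910 km = 6.2491×10⁸ m.
Transfer ellipse a_t = (r₁ + r₂)/2 = 3.508×10⁸ m.
At r₁: circular v_c1 = √(μ/r₁) = 40660 m/s; transfer-perijove v_p = √[μ(2/r₁ − 1/a_t)] = 54280 m/s.
Δv₁ = v_p − v_c1 = 13610 m/s.
At r₂: circular v_c2 = √(μ/r₂) = 14240 m/s; transfer-apojove v_a = √[μ(2/r₂ − 1/a_t)] = 6655 m/s.
Δv₂ = v_c2 − v_a = 7584 m/s.
Total Δv = Δv₁ + Δv₂ = 21200 m/s = 21.20 km/s.

Δv_total ≈ 21.2 km/s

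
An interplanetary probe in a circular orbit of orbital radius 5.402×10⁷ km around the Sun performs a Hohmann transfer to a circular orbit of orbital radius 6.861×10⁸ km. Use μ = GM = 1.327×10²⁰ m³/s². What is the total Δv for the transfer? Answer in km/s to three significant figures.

Δv_total ≈ 26.5 km/s

r₁ = 5.402×10⁷ km = 5.402×10¹⁰ m.
r₂ = 6.861×10⁸ km = 6.861×10¹¹ m.
Transfer ellipse a_t = (r₁ + r₂)/2 = 3.701×10¹¹ m.
At r₁: circular v_c1 = √(μ/r₁) = 49560 m/s; transfer-perihelion v_p = √[μ(2/r₁ − 1/a_t)] = 67490 m/s.
Δv₁ = v_p − v_c1 = 17920 m/s.
At r₂: circular v_c2 = √(μ/r₂) = 13910 m/s; transfer-aphelion v_a = √[μ(2/r₂ − 1/a_t)] = 5314 m/s.
Δv₂ = v_c2 − v_a = 8594 m/s.
Total Δv = Δv₁ + Δv₂ = 26520 m/s = 26.52 km/s.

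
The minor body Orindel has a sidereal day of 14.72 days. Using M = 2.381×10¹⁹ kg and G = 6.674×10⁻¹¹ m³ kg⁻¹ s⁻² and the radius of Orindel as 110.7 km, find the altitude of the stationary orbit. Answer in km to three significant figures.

h_sync ≈ 3910 km

μ = GM = 6.674×10⁻¹¹ × 2.381×10¹⁹ = 1.589×10⁹ m³/s².
T = 14.72 days = 1.272×10⁶ s.
A synchronous orbit has period T, so by Kepler's third law a = (μT²/4π²)^(1/3).
μT²/4π² = 1.589×10⁹ × (1.272×10⁶)² / 39.48 = 6.511×10¹⁹ m³.
a = 4.023×10⁶ m = 4022.9 km.
Altitude h = a − R = 4022.9 − 110.7 = 3912.2 km.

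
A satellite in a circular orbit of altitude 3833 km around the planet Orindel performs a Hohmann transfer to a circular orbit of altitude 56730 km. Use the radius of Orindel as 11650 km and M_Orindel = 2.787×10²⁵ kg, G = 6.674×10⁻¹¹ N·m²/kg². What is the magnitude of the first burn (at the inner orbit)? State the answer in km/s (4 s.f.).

Δv ≈ 3.036 km/s

μ = GM = 6.674×10⁻¹¹ × 2.787×10²⁵ = 1.860×10¹⁵ m³/s².
r₁ = 11650 + 3833 = 15483 km = 1.5483×10⁷ m.
r₂ = 11650 + 56730 = 68380 km = 6.8380×10⁷ m.
Transfer ellipse a_t = (r₁ + r₂)/2 = 4.193×10⁷ m.
At r₁: circular v_c1 = √(μ/r₁) = 10960 m/s; transfer-periapsis v_p = √[μ(2/r₁ − 1/a_t)] = 14000 m/s.
Δv₁ = v_p − v_c1 = 3036 m/s.
= 3.036 km/s.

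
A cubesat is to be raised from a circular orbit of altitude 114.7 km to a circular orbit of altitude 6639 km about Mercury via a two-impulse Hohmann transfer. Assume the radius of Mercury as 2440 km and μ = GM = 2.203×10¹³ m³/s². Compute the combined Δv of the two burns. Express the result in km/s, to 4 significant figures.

r₁ = 2440 + 114.7 = 2554.7 km = 2.5547×10⁶ m.
r₂ = 2440 + 6639 = 9079.0 km = 9.0790×10⁶ m.
Transfer ellipse a_t = (r₁ + r₂)/2 = 5.817×10⁶ m.
At r₁: circular v_c1 = √(μ/r₁) = 2937 m/s; transfer-periherm v_p = √[μ(2/r₁ − 1/a_t)] = 3669 m/s.
Δv₁ = v_p − v_c1 = 732.2 m/s.
At r₂: circular v_c2 = √(μ/r₂) = 1558 m/s; transfer-apoherm v_a = √[μ(2/r₂ − 1/a_t)] = 1032 m/s.
Δv₂ = v_c2 − v_a = 525.4 m/s.
Total Δv = Δv₁ + Δv₂ = 1258 m/s = 1.258 km/s.

Δv_total ≈ 1.258 km/s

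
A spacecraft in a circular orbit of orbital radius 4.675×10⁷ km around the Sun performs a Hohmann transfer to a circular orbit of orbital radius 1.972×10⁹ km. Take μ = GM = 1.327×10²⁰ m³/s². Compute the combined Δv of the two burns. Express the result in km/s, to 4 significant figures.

Δv_total ≈ 27.63 km/s

r₁ = 4.675×10⁷ km = 4.675×10¹⁰ m.
r₂ = 1.972×10⁹ km = 1.972×10¹² m.
Transfer ellipse a_t = (r₁ + r₂)/2 = 1.009×10¹² m.
At r₁: circular v_c1 = √(μ/r₁) = 53280 m/s; transfer-perihelion v_p = √[μ(2/r₁ − 1/a_t)] = 74470 m/s.
Δv₁ = v_p − v_c1 = 21190 m/s.
At r₂: circular v_c2 = √(μ/r₂) = 8203 m/s; transfer-aphelion v_a = √[μ(2/r₂ − 1/a_t)] = 1765 m/s.
Δv₂ = v_c2 − v_a = 6438 m/s.
Total Δv = Δv₁ + Δv₂ = 27630 m/s = 27.63 km/s.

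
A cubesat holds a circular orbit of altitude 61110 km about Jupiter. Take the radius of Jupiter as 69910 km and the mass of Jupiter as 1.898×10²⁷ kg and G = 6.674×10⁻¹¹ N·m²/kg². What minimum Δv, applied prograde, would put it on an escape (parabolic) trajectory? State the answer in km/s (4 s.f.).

μ = GM = 6.674×10⁻¹¹ × 1.898×10²⁷ = 1.267×10¹⁷ m³/s².
r = 69910 + 61110 = 131020 km = 1.3102×10⁸ m.
Circular speed v_c = √(μ/r) = 31090 m/s.
Escape speed v_esc = √(2μ/r) = √2 × v_c = 43970 m/s.
Δv = v_esc − v_c = 12880 m/s = 12.88 km/s.

Δv ≈ 12.88 km/s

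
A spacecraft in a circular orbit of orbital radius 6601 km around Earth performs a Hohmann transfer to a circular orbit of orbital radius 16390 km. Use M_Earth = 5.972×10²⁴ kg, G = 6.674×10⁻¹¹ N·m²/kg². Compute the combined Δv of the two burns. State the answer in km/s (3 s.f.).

Δv_total ≈ 2.70 km/s

μ = GM = 6.674×10⁻¹¹ × 5.972×10²⁴ = 3.986×10¹⁴ m³/s².
r₁ = 6601 km = 6.601×10⁶ m.
r₂ = 16390 km = 1.639×10⁷ m.
Transfer ellipse a_t = (r₁ + r₂)/2 = 1.150×10⁷ m.
At r₁: circular v_c1 = √(μ/r₁) = 7770 m/s; transfer-perigee v_p = √[μ(2/r₁ − 1/a_t)] = 9278 m/s.
Δv₁ = v_p − v_c1 = 1508 m/s.
At r₂: circular v_c2 = √(μ/r₂) = 4931 m/s; transfer-apogee v_a = √[μ(2/r₂ − 1/a_t)] = 3737 m/s.
Δv₂ = v_c2 − v_a = 1194 m/s.
Total Δv = Δv₁ + Δv₂ = 2702 m/s = 2.702 km/s.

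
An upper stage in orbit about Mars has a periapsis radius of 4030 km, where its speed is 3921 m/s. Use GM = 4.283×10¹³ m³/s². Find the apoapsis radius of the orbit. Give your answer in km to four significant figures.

r_p = 4.030×10⁶ m.
Specific energy ε = v²/2 − μ/r = -2.941×10⁶ J/kg, so a = −μ/(2ε) = 7.282×10⁶ m.
The apsides satisfy r_p + r_a = 2a, so the apoapsis radius is 2a − r_p = 1.053×10⁷ m = 10535 km.

apoapsis radius ≈ 10530 km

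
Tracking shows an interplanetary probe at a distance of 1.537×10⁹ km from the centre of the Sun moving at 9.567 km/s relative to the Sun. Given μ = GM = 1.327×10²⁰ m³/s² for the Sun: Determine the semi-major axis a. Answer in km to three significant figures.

a ≈ 1.64×10⁹ km

r = 1.537×10¹² m.
Specific orbital energy ε = v²/2 − μ/r = (9567)²/2 − 1.327×10²⁰/1.537×10¹² = -4.057×10⁷ J/kg.
Since ε = −μ/(2a), a = −μ/(2ε) = 1.635×10¹² m = 1.6353×10⁹ km.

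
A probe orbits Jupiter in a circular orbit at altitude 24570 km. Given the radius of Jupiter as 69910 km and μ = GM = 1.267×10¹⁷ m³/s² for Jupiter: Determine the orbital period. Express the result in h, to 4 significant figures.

r = 69910 + 24570 = 94480 km = 9.4480×10⁷ m.
Kepler's third law: T = 2π√(r³/μ) = 2π√((9.448×10⁷)³ / 1.267×10¹⁷).
r³/μ = 6.656×10⁶ s², so T = 2π × 2.580×10³ = 1.621×10⁴ s.
Converting: 1.621×10⁴ s ÷ 3600 = 4.503 h.

T ≈ 4.503 h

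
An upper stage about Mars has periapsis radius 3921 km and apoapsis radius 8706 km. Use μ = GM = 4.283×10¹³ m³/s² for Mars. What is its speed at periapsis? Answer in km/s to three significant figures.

Semi-major axis a = (r_p + r_a)/2 = 6313.5 km = 6.314×10⁶ m.
Vis-viva: v² = μ(2/r − 1/a) = 4.283×10¹³ × (5.101×10⁻⁷ − 1.584×10⁻⁷) = 1.506×10⁷ m²/s².
v = 3881 m/s = 3.881 km/s.

v ≈ 3.88 km/s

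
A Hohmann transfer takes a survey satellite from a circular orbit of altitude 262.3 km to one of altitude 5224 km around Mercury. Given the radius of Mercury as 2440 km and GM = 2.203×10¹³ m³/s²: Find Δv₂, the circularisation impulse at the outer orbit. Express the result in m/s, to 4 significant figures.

r₁ = 2440 + 262.3 = 2702.3 km = 2.7023×10⁶ m.
r₂ = 2440 + 5224 = 7664.0 km = 7.6640×10⁶ m.
Transfer ellipse a_t = (r₁ + r₂)/2 = 5.183×10⁶ m.
At r₁: circular v_c1 = √(μ/r₁) = 2855 m/s; transfer-periherm v_p = √[μ(2/r₁ − 1/a_t)] = 3472 m/s.
At r₂: circular v_c2 = √(μ/r₂) = 1695 m/s; transfer-apoherm v_a = √[μ(2/r₂ − 1/a_t)] = 1224 m/s.
Δv₂ = v_c2 − v_a = 471.2 m/s.

Δv ≈ 471.2 m/s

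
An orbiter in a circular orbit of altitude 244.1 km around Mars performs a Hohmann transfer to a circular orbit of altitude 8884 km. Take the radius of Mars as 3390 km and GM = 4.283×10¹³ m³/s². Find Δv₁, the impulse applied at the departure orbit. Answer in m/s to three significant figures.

r₁ = 3390 + 244.1 = 3634.1 km = 3.6341×10⁶ m.
r₂ = 3390 + 8884 = 12274 km = 1.2274×10⁷ m.
Transfer ellipse a_t = (r₁ + r₂)/2 = 7.954×10⁶ m.
At r₁: circular v_c1 = √(μ/r₁) = 3433 m/s; transfer-periapsis v_p = √[μ(2/r₁ − 1/a_t)] = 4265 m/s.
Δv₁ = v_p − v_c1 = 831.5 m/s.

Δv ≈ 832 m/s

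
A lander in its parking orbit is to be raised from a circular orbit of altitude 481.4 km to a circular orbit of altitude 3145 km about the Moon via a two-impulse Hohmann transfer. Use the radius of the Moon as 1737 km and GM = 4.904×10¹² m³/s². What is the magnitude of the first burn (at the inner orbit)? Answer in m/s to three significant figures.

r₁ = 1737 + 481.4 = 2218.4 km = 2.2184×10⁶ m.
r₂ = 1737 + 3145 = 4882.0 km = 4.8820×10⁶ m.
Transfer ellipse a_t = (r₁ + r₂)/2 = 3.550×10⁶ m.
At r₁: circular v_c1 = √(μ/r₁) = 1487 m/s; transfer-perilune v_p = √[μ(2/r₁ − 1/a_t)] = 1744 m/s.
Δv₁ = v_p − v_c1 = 256.7 m/s.

Δv ≈ 257 m/s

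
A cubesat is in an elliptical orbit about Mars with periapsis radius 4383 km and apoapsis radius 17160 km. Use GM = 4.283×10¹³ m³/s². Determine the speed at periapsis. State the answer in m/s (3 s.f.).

v ≈ 3950 m/s

Semi-major axis a = (r_p + r_a)/2 = 10772 km = 1.077×10⁷ m.
Vis-viva: v² = μ(2/r − 1/a) = 4.283×10¹³ × (4.563×10⁻⁷ − 9.284×10⁻⁸) = 1.557×10⁷ m²/s².
v = 3946 m/s.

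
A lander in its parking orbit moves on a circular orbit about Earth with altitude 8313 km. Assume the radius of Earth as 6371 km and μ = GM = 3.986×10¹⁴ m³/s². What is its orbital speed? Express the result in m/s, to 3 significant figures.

r = 6371 + 8313 = 14684 km = 1.4684×10⁷ m.
For a circular orbit v = √(μ/r) = √(3.986×10¹⁴ / 1.468×10⁷) = √(2.715×10⁷) = 5210 m/s.

v ≈ 5210 m/s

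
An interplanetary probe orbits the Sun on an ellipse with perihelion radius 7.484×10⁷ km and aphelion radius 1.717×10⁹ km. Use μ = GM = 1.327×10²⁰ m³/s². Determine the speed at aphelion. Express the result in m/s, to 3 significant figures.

Semi-major axis a = (r_p + r_a)/2 = 8.9592×10⁸ km = 8.959×10¹¹ m.
Vis-viva: v² = μ(2/r − 1/a) = 1.327×10²⁰ × (1.165×10⁻¹² − 1.116×10⁻¹²) = 6.456×10⁶ m²/s².
v = 2541 m/s.

v ≈ 2540 m/s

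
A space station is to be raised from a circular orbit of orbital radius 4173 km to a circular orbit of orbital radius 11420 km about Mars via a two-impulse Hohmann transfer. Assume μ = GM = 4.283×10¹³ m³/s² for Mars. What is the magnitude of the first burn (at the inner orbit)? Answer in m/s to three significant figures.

r₁ = 4173 km = 4.173×10⁶ m.
r₂ = 11420 km = 1.142×10⁷ m.
Transfer ellipse a_t = (r₁ + r₂)/2 = 7.796×10⁶ m.
At r₁: circular v_c1 = √(μ/r₁) = 3204 m/s; transfer-periapsis v_p = √[μ(2/r₁ − 1/a_t)] = 3877 m/s.
Δv₁ = v_p − v_c1 = 673.6 m/s.

Δv ≈ 674 m/s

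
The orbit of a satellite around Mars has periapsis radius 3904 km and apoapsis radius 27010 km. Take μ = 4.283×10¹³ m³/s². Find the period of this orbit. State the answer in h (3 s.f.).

T ≈ 16.2 h

Semi-major axis a = (r_p + r_a)/2 = (3904.0 + 27010)/2 = 15457 km = 1.546×10⁷ m.
By Kepler's third law T = 2π√(a³/μ) = 2π × 9.286×10³ = 5.834×10⁴ s.
= 16.21 h.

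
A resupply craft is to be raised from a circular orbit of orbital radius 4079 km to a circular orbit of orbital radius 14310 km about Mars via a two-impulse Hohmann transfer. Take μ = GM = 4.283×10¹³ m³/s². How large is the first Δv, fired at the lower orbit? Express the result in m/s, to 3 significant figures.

Δv ≈ 802 m/s

r₁ = 4079 km = 4.079×10⁶ m.
r₂ = 14310 km = 1.431×10⁷ m.
Transfer ellipse a_t = (r₁ + r₂)/2 = 9.194×10⁶ m.
At r₁: circular v_c1 = √(μ/r₁) = 3240 m/s; transfer-periapsis v_p = √[μ(2/r₁ − 1/a_t)] = 4043 m/s.
Δv₁ = v_p − v_c1 = 802.1 m/s.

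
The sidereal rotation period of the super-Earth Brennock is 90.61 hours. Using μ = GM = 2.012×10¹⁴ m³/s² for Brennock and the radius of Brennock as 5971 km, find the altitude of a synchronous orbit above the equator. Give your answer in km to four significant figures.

h_sync ≈ 75580 km

T = 90.61 hours = 3.262×10⁵ s.
A synchronous orbit has period T, so by Kepler's third law a = (μT²/4π²)^(1/3).
μT²/4π² = 2.012×10¹⁴ × (3.262×10⁵)² / 39.48 = 5.423×10²³ m³.
a = 8.155×10⁷ m = 81547 km.
Altitude h = a − R = 81547 − 5971 = 75576 km.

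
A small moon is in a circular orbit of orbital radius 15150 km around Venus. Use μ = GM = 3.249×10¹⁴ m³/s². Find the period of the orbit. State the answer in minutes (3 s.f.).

r = 15150 km = 1.515×10⁷ m.
Kepler's third law: T = 2π√(r³/μ) = 2π√((1.515×10⁷)³ / 3.249×10¹⁴).
r³/μ = 1.070×10⁷ s², so T = 2π × 3.271×10³ = 2.056×10⁴ s.
Converting: 2.056×10⁴ s ÷ 60.00 = 342.6 minutes.

T ≈ 343 minutes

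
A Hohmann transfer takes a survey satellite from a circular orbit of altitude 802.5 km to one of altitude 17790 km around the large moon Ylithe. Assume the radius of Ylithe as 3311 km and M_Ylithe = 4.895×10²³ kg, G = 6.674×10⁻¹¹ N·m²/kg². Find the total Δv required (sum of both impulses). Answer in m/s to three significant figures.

μ = GM = 6.674×10⁻¹¹ × 4.895×10²³ = 3.267×10¹³ m³/s².
r₁ = 3311 + 802.5 = 4113.5 km = 4.1135×10⁶ m.
r₂ = 3311 + 17790 = 21101 km = 2.1101×10⁷ m.
Transfer ellipse a_t = (r₁ + r₂)/2 = 1.261×10⁷ m.
At r₁: circular v_c1 = √(μ/r₁) = 2818 m/s; transfer-periapsis v_p = √[μ(2/r₁ − 1/a_t)] = 3646 m/s.
Δv₁ = v_p − v_c1 = 827.8 m/s.
At r₂: circular v_c2 = √(μ/r₂) = 1244 m/s; transfer-apoapsis v_a = √[μ(2/r₂ − 1/a_t)] = 710.7 m/s.
Δv₂ = v_c2 − v_a = 533.5 m/s.
Total Δv = Δv₁ + Δv₂ = 1361 m/s.

Δv_total ≈ 1360 m/s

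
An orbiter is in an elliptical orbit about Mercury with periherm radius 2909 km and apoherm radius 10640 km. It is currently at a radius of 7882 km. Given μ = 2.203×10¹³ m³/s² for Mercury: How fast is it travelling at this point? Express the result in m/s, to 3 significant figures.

Semi-major axis a = (r_p + r_a)/2 = 6774.5 km = 6.774×10⁶ m.
Vis-viva: v² = μ(2/r − 1/a) = 2.203×10¹³ × (2.537×10⁻⁷ − 1.476×10⁻⁷) = 2.338×10⁶ m²/s².
v = 1529 m/s.

v ≈ 1530 m/s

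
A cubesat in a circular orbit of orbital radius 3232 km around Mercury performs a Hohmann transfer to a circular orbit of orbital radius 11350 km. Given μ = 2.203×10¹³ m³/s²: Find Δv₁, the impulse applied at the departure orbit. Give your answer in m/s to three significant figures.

r₁ = 3232 km = 3.232×10⁶ m.
r₂ = 11350 km = 1.135×10⁷ m.
Transfer ellipse a_t = (r₁ + r₂)/2 = 7.291×10⁶ m.
At r₁: circular v_c1 = √(μ/r₁) = 2611 m/s; transfer-periherm v_p = √[μ(2/r₁ − 1/a_t)] = 3257 m/s.
Δv₁ = v_p − v_c1 = 646.6 m/s.

Δv ≈ 647 m/s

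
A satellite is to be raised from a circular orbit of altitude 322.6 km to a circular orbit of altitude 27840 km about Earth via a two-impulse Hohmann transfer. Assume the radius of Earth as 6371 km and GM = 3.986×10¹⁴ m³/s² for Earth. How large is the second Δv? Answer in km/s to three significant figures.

Δv ≈ 1.46 km/s

r₁ = 6371 + 322.6 = 6693.6 km = 6.6936×10⁶ m.
r₂ = 6371 + 27840 = 34211 km = 3.4211×10⁷ m.
Transfer ellipse a_t = (r₁ + r₂)/2 = 2.045×10⁷ m.
At r₁: circular v_c1 = √(μ/r₁) = 7717 m/s; transfer-perigee v_p = √[μ(2/r₁ − 1/a_t)] = 9980 m/s.
At r₂: circular v_c2 = √(μ/r₂) = 3413 m/s; transfer-apogee v_a = √[μ(2/r₂ − 1/a_t)] = 1953 m/s.
Δv₂ = v_c2 − v_a = 1461 m/s.
= 1.461 km/s.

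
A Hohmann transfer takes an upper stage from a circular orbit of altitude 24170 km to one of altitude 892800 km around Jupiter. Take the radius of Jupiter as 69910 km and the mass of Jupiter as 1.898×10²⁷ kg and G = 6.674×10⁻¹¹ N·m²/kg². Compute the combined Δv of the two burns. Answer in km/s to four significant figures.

Δv_total ≈ 19.47 km/s

μ = GM = 6.674×10⁻¹¹ × 1.898×10²⁷ = 1.267×10¹⁷ m³/s².
r₁ = 69910 + 24170 = 94080 km = 9.4080×10⁷ m.
r₂ = 69910 + 892800 = 962710 km = 9.6271×10⁸ m.
Transfer ellipse a_t = (r₁ + r₂)/2 = 5.284×10⁸ m.
At r₁: circular v_c1 = √(μ/r₁) = 36690 m/s; transfer-perijove v_p = √[μ(2/r₁ − 1/a_t)] = 49530 m/s.
Δv₁ = v_p − v_c1 = 12840 m/s.
At r₂: circular v_c2 = √(μ/r₂) = 11470 m/s; transfer-apojove v_a = √[μ(2/r₂ − 1/a_t)] = 4840 m/s.
Δv₂ = v_c2 − v_a = 6631 m/s.
Total Δv = Δv₁ + Δv₂ = 19470 m/s = 19.47 km/s.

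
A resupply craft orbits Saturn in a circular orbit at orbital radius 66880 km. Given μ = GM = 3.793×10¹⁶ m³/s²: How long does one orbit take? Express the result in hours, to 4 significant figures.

r = 66880 km = 6.688×10⁷ m.
Kepler's third law: T = 2π√(r³/μ) = 2π√((6.688×10⁷)³ / 3.793×10¹⁶).
r³/μ = 7.887×10⁶ s², so T = 2π × 2.808×10³ = 1.765×10⁴ s.
Converting: 1.765×10⁴ s ÷ 3600 = 4.902 hours.

T ≈ 4.902 hours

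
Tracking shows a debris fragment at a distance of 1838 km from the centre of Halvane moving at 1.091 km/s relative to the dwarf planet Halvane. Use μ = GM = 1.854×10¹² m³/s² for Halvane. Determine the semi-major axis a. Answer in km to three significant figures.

a ≈ 2240 km

r = 1.838×10⁶ m.
Vis-viva rearranged: 1/a = 2/r − v²/μ = 1.088×10⁻⁶ − 6.420×10⁻⁷ = 4.461×10⁻⁷ m⁻¹.
a = 2.241×10⁶ m = 2241.5 km.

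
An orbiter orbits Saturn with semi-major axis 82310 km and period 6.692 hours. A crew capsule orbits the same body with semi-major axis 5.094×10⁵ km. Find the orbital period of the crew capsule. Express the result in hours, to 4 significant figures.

T₂ ≈ 103.0 hours

Kepler's third law: T² ∝ a³, so T₂ = T₁ (a₂/a₁)^(3/2).
a₂/a₁ = 6.189, (a₂/a₁)^(3/2) = 15.40.
T₂ = 6.692 × 15.40 = 103.0 hours.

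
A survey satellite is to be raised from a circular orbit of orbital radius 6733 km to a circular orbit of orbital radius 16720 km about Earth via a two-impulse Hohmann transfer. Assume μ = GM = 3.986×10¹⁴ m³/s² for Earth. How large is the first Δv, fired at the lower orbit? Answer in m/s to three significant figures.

Δv ≈ 1490 m/s

r₁ = 6733 km = 6.733×10⁶ m.
r₂ = 16720 km = 1.672×10⁷ m.
Transfer ellipse a_t = (r₁ + r₂)/2 = 1.173×10⁷ m.
At r₁: circular v_c1 = √(μ/r₁) = 7694 m/s; transfer-perigee v_p = √[μ(2/r₁ − 1/a_t)] = 9188 m/s.
Δv₁ = v_p − v_c1 = 1493 m/s.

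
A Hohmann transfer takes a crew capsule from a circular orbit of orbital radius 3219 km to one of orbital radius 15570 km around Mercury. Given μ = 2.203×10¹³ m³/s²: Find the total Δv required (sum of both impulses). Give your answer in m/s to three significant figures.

Δv_total ≈ 1250 m/s

r₁ = 3219 km = 3.219×10⁶ m.
r₂ = 15570 km = 1.557×10⁷ m.
Transfer ellipse a_t = (r₁ + r₂)/2 = 9.394×10⁶ m.
At r₁: circular v_c1 = √(μ/r₁) = 2616 m/s; transfer-periherm v_p = √[μ(2/r₁ − 1/a_t)] = 3368 m/s.
Δv₁ = v_p − v_c1 = 751.8 m/s.
At r₂: circular v_c2 = √(μ/r₂) = 1189 m/s; transfer-apoherm v_a = √[μ(2/r₂ − 1/a_t)] = 696.3 m/s.
Δv₂ = v_c2 − v_a = 493.2 m/s.
Total Δv = Δv₁ + Δv₂ = 1245 m/s.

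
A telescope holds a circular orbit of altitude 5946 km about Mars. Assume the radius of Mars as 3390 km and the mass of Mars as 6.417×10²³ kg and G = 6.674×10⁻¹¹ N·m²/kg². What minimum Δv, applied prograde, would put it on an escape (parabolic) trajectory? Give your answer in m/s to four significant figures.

μ = GM = 6.674×10⁻¹¹ × 6.417×10²³ = 4.283×10¹³ m³/s².
r = 3390 + 5946 = 9336.0 km = 9.3360×10⁶ m.
Circular speed v_c = √(μ/r) = 2142 m/s.
Escape speed v_esc = √(2μ/r) = √2 × v_c = 3029 m/s.
Δv = v_esc − v_c = 887.2 m/s.

Δv ≈ 887.2 m/s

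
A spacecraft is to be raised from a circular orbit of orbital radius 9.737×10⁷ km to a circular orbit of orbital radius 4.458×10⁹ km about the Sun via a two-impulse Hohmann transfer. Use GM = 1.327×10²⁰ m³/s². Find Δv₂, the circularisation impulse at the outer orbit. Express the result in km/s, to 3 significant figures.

Δv ≈ 4.33 km/s

r₁ = 9.737×10⁷ km = 9.737×10¹⁰ m.
r₂ = 4.458×10⁹ km = 4.458×10¹² m.
Transfer ellipse a_t = (r₁ + r₂)/2 = 2.278×10¹² m.
At r₁: circular v_c1 = √(μ/r₁) = 36920 m/s; transfer-perihelion v_p = √[μ(2/r₁ − 1/a_t)] = 51650 m/s.
At r₂: circular v_c2 = √(μ/r₂) = 5456 m/s; transfer-aphelion v_a = √[μ(2/r₂ − 1/a_t)] = 1128 m/s.
Δv₂ = v_c2 − v_a = 4328 m/s.
= 4.328 km/s.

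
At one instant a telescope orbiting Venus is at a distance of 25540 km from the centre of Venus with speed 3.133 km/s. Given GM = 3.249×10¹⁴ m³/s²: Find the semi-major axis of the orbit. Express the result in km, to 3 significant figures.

a ≈ 20800 km

r = 2.554×10⁷ m.
Vis-viva rearranged: 1/a = 2/r − v²/μ = 7.831×10⁻⁸ − 3.021×10⁻⁸ = 4.810×10⁻⁸ m⁻¹.
a = 2.079×10⁷ m = 20791 km.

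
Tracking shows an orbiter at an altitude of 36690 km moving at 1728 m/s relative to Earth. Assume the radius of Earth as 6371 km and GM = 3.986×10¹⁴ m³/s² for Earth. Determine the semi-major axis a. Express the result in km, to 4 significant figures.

r = 6371 + 36690 = 43061 km = 4.306×10⁷ m.
Vis-viva rearranged: 1/a = 2/r − v²/μ = 4.645×10⁻⁸ − 7.491×10⁻⁹ = 3.895×10⁻⁸ m⁻¹.
a = 2.567×10⁷ m = 25671 km.

a ≈ 25670 km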